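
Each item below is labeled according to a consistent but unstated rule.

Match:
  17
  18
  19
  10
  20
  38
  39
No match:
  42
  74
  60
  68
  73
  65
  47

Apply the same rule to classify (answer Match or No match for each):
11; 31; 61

Match, Match, No match

One predicate separates the groups cleanly: at most 39.
11: Match (11 ≤ 39). 31: Match (31 ≤ 39). 61: No match (61 > 39).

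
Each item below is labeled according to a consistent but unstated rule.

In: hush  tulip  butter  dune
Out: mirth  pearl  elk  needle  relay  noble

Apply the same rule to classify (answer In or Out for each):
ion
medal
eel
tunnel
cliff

Comparing the two groups points to one rule — contains 'u'.

Out, Out, Out, In, Out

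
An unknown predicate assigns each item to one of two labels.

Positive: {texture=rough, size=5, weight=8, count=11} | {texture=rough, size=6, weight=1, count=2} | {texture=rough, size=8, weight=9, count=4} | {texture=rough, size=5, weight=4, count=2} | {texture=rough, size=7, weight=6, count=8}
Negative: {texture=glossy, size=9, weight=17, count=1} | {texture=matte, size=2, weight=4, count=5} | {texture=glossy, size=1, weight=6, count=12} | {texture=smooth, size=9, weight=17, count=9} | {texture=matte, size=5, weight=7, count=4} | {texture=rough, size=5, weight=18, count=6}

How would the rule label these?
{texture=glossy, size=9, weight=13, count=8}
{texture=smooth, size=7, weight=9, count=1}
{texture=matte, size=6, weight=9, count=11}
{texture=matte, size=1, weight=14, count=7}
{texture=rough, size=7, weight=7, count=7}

Negative, Negative, Negative, Negative, Positive

All 'Positive' examples share one property — texture is rough AND weight ≤ 9 — and every 'Negative' example lacks it.
{texture=glossy, size=9, weight=13, count=8}: Negative (texture is glossy, weight = 13).
{texture=smooth, size=7, weight=9, count=1}: Negative (texture is smooth, weight = 9).
{texture=matte, size=6, weight=9, count=11}: Negative (texture is matte, weight = 9).
{texture=matte, size=1, weight=14, count=7}: Negative (texture is matte, weight = 14).
{texture=rough, size=7, weight=7, count=7}: Positive (texture is rough, weight = 7).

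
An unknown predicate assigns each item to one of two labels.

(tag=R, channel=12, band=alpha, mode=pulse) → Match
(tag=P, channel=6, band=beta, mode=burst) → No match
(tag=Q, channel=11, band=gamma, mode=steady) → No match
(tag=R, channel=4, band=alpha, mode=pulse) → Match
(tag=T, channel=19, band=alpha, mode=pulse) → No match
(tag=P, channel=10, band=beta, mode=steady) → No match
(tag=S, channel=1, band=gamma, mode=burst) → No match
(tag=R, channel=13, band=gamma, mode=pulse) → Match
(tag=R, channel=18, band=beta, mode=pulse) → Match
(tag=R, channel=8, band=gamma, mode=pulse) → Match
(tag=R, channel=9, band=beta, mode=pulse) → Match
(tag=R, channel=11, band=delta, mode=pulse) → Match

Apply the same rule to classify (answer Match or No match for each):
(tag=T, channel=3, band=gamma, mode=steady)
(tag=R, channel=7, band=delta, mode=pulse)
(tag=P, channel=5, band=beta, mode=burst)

No match, Match, No match

All 'Match' examples share one property — tag is R — and every 'No match' example lacks it.
(tag=T, channel=3, band=gamma, mode=steady): tag is T, does not fit → No match.
(tag=R, channel=7, band=delta, mode=pulse): tag is R, checks out → Match.
(tag=P, channel=5, band=beta, mode=burst): tag is P, does not fit → No match.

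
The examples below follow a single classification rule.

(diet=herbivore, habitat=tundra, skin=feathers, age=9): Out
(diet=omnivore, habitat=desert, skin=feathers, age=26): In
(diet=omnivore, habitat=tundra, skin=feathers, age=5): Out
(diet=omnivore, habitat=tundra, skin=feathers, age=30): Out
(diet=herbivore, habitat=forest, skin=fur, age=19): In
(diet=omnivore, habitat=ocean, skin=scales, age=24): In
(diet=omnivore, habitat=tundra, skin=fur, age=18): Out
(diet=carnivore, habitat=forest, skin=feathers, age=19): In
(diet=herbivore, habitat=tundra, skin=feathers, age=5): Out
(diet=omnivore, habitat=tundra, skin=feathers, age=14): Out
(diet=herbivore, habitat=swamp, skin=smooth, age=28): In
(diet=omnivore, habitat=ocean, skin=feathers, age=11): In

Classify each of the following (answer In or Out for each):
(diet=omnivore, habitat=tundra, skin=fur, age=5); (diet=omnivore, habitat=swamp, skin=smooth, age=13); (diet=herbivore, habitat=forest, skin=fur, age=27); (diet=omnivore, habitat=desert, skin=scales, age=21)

Out, In, In, In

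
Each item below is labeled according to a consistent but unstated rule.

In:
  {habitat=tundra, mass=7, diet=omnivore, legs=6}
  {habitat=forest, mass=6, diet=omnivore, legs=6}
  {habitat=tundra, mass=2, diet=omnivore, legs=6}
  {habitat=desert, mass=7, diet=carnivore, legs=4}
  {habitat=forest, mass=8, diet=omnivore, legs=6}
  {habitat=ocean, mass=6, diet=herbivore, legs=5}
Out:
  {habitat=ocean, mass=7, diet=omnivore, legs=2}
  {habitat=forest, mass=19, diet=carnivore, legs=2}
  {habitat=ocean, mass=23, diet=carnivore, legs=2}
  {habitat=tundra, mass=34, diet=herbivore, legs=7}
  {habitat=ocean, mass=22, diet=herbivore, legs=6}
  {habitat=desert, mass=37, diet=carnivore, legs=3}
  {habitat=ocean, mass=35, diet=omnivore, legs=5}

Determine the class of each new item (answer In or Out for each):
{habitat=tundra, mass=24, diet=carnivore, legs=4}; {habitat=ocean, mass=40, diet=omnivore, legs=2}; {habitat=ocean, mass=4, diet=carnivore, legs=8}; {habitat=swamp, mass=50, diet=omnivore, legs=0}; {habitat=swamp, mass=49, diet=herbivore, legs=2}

Out, Out, In, Out, Out

Every 'In' example satisfies: legs ≥ 3 AND mass ≤ 8. None of the 'Out' examples do.
{habitat=tundra, mass=24, diet=carnivore, legs=4}: Out (legs = 4, mass = 24).
{habitat=ocean, mass=40, diet=omnivore, legs=2}: Out (legs = 2, mass = 40).
{habitat=ocean, mass=4, diet=carnivore, legs=8}: In (legs = 8, mass = 4).
{habitat=swamp, mass=50, diet=omnivore, legs=0}: Out (legs = 0, mass = 50).
{habitat=swamp, mass=49, diet=herbivore, legs=2}: Out (legs = 2, mass = 49).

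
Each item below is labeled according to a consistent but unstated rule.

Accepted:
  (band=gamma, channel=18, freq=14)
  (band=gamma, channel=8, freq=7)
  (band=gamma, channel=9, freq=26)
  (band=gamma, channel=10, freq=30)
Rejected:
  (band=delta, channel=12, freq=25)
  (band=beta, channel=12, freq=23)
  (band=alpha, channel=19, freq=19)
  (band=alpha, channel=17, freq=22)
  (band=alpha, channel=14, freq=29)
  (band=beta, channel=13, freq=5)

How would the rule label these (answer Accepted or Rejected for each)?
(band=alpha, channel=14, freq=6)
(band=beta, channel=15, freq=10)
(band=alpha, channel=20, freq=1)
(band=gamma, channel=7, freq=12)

Rejected, Rejected, Rejected, Accepted

The classifier is using: band is gamma.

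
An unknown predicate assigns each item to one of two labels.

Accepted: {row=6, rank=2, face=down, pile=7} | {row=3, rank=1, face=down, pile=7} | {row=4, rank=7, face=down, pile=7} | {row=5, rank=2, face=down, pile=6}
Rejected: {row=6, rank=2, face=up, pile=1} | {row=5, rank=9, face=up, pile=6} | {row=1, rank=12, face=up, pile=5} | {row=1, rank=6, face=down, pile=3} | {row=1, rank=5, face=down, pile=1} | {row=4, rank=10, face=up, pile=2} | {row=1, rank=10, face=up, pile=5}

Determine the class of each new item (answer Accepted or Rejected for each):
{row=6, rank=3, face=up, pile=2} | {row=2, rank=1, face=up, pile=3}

The pattern is that an item is 'Accepted' exactly when: face is down AND row ≥ 3.
{row=6, rank=3, face=up, pile=2} — face is up, row = 6, hence Rejected. {row=2, rank=1, face=up, pile=3} — face is up, row = 2, hence Rejected.

Rejected, Rejected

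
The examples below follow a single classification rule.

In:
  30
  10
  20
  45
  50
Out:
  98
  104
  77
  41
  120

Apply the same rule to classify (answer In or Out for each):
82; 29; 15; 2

The common property of the 'In' items is: multiple of 5 AND at most 50. No 'Out' item has it.

Out, Out, In, Out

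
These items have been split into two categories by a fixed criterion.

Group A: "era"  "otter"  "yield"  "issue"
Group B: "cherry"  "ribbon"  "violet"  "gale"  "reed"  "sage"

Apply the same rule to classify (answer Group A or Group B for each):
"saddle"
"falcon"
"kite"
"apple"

The pattern is that an item is 'Group A' exactly when: odd length.
"saddle": length 6 — does not fit, so Group B.
"falcon": length 6 — does not fit, so Group B.
"kite": length 4 — does not fit, so Group B.
"apple": length 5 — meets the rule, so Group A.

Group B, Group B, Group B, Group A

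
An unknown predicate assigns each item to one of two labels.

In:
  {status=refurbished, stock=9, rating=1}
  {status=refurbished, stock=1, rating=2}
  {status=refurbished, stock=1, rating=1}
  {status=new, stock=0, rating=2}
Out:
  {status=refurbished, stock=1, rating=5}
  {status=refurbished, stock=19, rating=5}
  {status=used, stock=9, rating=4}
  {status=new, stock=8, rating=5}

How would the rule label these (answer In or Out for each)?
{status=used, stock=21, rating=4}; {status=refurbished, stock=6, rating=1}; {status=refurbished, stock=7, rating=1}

Out, In, In

A rule that fits every label: rating ≤ 2 — true of each 'In' example, false of each 'Out' one.
{status=used, stock=21, rating=4}: rating = 4, lacks this property → Out.
{status=refurbished, stock=6, rating=1}: rating = 1, matches → In.
{status=refurbished, stock=7, rating=1}: rating = 1, matches → In.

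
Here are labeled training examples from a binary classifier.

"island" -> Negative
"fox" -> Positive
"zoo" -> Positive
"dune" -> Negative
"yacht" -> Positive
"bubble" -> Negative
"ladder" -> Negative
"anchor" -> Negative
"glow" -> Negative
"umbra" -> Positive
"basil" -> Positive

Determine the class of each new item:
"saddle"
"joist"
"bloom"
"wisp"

Negative, Positive, Positive, Negative

The distinguishing property — odd length — holds for all the 'Positive' cases and none of the 'Negative' cases.
"saddle": Negative (length 6).
"joist": Positive (length 5).
"bloom": Positive (length 5).
"wisp": Negative (length 4).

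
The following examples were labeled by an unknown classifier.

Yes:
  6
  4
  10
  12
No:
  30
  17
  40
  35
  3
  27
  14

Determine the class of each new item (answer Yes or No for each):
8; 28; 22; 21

One predicate separates the groups cleanly: even AND at most 12.
8: Yes (8 is even, 8 ≤ 12).
28: No (28 is even, 28 > 12).
22: No (22 is even, 22 > 12).
21: No (21 is odd, 21 > 12).

Yes, No, No, No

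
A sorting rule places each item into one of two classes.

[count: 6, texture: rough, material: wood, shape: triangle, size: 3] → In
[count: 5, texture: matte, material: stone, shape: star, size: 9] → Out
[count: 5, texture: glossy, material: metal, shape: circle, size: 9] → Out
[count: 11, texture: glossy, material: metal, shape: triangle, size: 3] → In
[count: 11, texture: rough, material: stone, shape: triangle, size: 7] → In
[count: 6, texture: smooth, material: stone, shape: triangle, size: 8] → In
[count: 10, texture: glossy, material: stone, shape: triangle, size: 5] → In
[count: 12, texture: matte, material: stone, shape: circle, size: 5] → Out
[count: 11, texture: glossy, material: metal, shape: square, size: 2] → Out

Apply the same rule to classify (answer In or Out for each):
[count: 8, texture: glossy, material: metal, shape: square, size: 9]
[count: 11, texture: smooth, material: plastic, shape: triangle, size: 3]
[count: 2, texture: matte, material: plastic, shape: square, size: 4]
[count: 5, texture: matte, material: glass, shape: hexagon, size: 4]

A rule that fits every label: shape is triangle — true of each 'In' example, false of each 'Out' one.
Out: [count: 8, texture: glossy, material: metal, shape: square, size: 9], since shape is square. In: [count: 11, texture: smooth, material: plastic, shape: triangle, size: 3], since shape is triangle. Out: [count: 2, texture: matte, material: plastic, shape: square, size: 4], since shape is square. Out: [count: 5, texture: matte, material: glass, shape: hexagon, size: 4], since shape is hexagon.

Out, In, Out, Out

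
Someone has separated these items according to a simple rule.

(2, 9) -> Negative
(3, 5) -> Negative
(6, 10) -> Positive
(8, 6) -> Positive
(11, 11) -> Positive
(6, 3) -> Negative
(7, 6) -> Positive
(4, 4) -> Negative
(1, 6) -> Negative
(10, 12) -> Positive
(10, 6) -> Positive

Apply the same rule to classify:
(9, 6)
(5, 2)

A rule that fits every label: sum ≥ 13 — true of each 'Positive' example, false of each 'Negative' one.
(9, 6): 9+6 = 15 — has this property, so Positive.
(5, 2): 5+2 = 7 — fails this test, so Negative.

Positive, Negative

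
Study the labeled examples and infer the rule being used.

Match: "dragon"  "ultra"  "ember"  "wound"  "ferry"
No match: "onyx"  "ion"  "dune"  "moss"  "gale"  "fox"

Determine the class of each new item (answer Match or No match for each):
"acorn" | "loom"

The simplest hypothesis consistent with all the labels is: length ≥ 5.
"acorn" — length 5, hence Match.
"loom" — length 4, hence No match.

Match, No match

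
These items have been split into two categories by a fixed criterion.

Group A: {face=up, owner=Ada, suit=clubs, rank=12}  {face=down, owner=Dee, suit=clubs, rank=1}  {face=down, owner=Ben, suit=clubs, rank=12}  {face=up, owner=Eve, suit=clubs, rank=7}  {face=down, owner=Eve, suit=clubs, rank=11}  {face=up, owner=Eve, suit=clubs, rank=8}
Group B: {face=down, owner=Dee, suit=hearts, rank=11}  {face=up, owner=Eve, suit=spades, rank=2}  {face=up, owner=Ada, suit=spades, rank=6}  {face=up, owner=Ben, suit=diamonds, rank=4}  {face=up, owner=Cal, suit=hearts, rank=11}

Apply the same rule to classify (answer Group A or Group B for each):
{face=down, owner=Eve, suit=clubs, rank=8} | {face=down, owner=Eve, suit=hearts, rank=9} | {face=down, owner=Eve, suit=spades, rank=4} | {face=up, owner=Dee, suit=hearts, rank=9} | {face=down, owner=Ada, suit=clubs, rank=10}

Group A, Group B, Group B, Group B, Group A

The common property of the 'Group A' items is: suit is clubs. No 'Group B' item has it.
{face=down, owner=Eve, suit=clubs, rank=8} → suit is clubs → Group A.
{face=down, owner=Eve, suit=hearts, rank=9} → suit is hearts → Group B.
{face=down, owner=Eve, suit=spades, rank=4} → suit is spades → Group B.
{face=up, owner=Dee, suit=hearts, rank=9} → suit is hearts → Group B.
{face=down, owner=Ada, suit=clubs, rank=10} → suit is clubs → Group A.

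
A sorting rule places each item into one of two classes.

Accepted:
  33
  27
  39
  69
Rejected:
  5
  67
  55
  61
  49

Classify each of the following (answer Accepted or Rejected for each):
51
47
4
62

One predicate separates the groups cleanly: multiple of 3.

Accepted, Rejected, Rejected, Rejected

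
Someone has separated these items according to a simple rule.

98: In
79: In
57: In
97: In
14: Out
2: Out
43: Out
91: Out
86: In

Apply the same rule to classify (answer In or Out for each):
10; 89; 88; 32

Out, In, In, Out

The pattern is that an item is 'In' exactly when: digit sum ≥ 11.
Out: 10, since digit sum 1+0 = 1.
In: 89, since digit sum 8+9 = 17.
In: 88, since digit sum 8+8 = 16.
Out: 32, since digit sum 3+2 = 5.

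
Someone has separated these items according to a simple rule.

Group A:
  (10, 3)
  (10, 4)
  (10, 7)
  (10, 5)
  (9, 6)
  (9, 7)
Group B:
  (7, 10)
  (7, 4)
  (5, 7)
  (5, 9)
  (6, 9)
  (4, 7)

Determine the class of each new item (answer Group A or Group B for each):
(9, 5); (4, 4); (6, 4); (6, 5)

Group A, Group B, Group B, Group B

The classifier is using: first ≥ 9.
(9, 5) — first 9, hence Group A.
(4, 4) — first 4, hence Group B.
(6, 4) — first 6, hence Group B.
(6, 5) — first 6, hence Group B.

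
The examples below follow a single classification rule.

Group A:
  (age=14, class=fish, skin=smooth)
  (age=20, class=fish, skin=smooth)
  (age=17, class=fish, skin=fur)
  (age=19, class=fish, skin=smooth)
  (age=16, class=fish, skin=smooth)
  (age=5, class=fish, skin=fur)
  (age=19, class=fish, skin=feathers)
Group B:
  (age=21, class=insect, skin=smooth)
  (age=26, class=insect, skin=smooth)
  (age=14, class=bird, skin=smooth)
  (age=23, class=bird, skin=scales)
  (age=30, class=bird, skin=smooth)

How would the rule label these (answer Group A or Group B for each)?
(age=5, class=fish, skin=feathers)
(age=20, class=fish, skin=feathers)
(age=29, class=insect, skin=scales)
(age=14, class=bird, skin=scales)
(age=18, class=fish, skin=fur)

Group A, Group A, Group B, Group B, Group A

A rule that fits every label: class is fish — true of each 'Group A' example, false of each 'Group B' one.
(age=5, class=fish, skin=feathers): class is fish — passes, so Group A. (age=20, class=fish, skin=feathers): class is fish — passes, so Group A. (age=29, class=insect, skin=scales): class is insect — does not fit, so Group B. (age=14, class=bird, skin=scales): class is bird — does not fit, so Group B. (age=18, class=fish, skin=fur): class is fish — passes, so Group A.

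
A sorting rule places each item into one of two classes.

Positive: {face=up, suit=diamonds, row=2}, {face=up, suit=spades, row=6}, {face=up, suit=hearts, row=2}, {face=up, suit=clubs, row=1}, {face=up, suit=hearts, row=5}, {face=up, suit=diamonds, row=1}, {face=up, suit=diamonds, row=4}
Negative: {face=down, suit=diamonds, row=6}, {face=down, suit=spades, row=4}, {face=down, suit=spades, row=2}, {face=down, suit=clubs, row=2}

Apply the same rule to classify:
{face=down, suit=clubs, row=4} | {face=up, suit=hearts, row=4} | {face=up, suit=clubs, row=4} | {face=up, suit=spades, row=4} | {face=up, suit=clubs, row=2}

Negative, Positive, Positive, Positive, Positive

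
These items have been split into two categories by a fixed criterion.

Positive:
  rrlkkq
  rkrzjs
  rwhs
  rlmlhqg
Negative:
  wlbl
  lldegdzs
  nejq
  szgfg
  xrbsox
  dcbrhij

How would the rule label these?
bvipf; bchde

Negative, Negative

The simplest hypothesis consistent with all the labels is: starts with 'r'.
bvipf → starts with 'b' → Negative.
bchde → starts with 'b' → Negative.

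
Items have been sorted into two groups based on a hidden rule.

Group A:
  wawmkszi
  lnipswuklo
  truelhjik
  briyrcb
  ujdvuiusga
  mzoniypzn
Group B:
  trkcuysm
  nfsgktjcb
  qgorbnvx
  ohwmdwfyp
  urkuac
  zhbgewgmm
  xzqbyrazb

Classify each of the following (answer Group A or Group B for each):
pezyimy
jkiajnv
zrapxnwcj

Group A, Group A, Group B

'Group A' ⟺ contains 'i'.
pezyimy: has 'i', satisfies this → Group A.
jkiajnv: has 'i', satisfies this → Group A.
zrapxnwcj: no 'i', does not pass → Group B.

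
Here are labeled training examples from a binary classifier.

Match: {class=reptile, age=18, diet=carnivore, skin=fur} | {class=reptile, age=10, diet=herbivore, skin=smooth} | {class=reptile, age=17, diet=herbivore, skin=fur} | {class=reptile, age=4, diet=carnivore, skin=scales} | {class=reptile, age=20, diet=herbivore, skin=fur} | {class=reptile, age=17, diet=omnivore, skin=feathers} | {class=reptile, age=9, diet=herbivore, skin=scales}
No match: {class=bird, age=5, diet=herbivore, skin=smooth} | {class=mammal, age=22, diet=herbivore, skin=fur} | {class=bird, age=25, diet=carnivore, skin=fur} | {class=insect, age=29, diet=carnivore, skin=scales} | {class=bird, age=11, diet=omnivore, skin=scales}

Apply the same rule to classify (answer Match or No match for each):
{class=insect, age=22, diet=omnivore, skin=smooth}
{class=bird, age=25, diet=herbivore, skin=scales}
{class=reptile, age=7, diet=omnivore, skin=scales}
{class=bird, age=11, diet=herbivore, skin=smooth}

No match, No match, Match, No match

The pattern is that an item is 'Match' exactly when: class is reptile.
{class=insect, age=22, diet=omnivore, skin=smooth} → class is insect → No match. {class=bird, age=25, diet=herbivore, skin=scales} → class is bird → No match. {class=reptile, age=7, diet=omnivore, skin=scales} → class is reptile → Match. {class=bird, age=11, diet=herbivore, skin=smooth} → class is bird → No match.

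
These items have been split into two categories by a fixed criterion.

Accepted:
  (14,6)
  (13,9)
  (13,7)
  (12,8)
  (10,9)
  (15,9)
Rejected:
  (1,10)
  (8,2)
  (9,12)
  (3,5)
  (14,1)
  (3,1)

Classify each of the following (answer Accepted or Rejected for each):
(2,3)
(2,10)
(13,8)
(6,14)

One predicate separates the groups cleanly: first > second AND sum ≥ 19.

Rejected, Rejected, Accepted, Rejected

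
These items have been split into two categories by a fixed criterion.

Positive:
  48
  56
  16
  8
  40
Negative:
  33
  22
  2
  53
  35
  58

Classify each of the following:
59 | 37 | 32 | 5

Negative, Negative, Positive, Negative

Every 'Positive' example satisfies: multiple of 4. None of the 'Negative' examples do.
59: 59 = 4·14 + 3, fails the rule → Negative. 37: 37 = 4·9 + 1, fails the rule → Negative. 32: 32 = 4·8, meets the rule → Positive. 5: 5 = 4·1 + 1, fails the rule → Negative.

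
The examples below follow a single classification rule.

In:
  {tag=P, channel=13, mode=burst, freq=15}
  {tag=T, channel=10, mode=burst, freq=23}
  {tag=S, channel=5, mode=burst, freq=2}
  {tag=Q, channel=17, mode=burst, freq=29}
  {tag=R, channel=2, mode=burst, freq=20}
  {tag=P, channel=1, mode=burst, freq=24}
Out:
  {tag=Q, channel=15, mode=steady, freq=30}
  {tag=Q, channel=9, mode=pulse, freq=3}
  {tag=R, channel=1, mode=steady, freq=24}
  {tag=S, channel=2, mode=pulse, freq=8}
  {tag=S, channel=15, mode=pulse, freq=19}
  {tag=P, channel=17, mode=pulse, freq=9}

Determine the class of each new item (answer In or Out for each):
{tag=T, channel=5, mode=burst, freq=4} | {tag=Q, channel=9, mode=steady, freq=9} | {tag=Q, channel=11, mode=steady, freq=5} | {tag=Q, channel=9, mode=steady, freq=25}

Every 'In' example satisfies: mode is burst. None of the 'Out' examples do.
{tag=T, channel=5, mode=burst, freq=4}: In (mode is burst).
{tag=Q, channel=9, mode=steady, freq=9}: Out (mode is steady).
{tag=Q, channel=11, mode=steady, freq=5}: Out (mode is steady).
{tag=Q, channel=9, mode=steady, freq=25}: Out (mode is steady).

In, Out, Out, Out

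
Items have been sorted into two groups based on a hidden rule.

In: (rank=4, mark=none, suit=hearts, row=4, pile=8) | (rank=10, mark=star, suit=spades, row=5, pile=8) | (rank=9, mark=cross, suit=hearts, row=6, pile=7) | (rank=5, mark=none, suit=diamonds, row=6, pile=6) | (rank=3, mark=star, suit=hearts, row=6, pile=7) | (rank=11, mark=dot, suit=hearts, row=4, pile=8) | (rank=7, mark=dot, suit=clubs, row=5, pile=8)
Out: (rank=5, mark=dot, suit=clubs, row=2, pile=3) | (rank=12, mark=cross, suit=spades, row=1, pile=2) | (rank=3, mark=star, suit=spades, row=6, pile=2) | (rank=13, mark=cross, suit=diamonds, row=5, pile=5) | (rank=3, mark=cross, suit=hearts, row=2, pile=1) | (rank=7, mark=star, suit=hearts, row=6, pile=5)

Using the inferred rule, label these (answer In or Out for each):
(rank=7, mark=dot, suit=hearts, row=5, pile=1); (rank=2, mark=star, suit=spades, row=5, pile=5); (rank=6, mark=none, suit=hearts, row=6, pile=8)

Out, Out, In

Every 'In' example satisfies: pile ≥ 6. None of the 'Out' examples do.
(rank=7, mark=dot, suit=hearts, row=5, pile=1) — pile = 1, hence Out.
(rank=2, mark=star, suit=spades, row=5, pile=5) — pile = 5, hence Out.
(rank=6, mark=none, suit=hearts, row=6, pile=8) — pile = 8, hence In.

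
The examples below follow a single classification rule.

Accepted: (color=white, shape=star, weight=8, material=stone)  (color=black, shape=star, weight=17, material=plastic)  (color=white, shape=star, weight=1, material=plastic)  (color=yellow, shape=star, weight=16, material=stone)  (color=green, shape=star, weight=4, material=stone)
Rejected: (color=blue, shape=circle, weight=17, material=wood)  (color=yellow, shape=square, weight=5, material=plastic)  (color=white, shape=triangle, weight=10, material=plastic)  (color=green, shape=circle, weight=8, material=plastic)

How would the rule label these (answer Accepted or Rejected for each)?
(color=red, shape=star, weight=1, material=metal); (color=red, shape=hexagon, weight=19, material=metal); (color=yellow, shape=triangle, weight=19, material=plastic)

The distinguishing property — shape is star — holds for all the 'Accepted' cases and none of the 'Rejected' cases.

Accepted, Rejected, Rejected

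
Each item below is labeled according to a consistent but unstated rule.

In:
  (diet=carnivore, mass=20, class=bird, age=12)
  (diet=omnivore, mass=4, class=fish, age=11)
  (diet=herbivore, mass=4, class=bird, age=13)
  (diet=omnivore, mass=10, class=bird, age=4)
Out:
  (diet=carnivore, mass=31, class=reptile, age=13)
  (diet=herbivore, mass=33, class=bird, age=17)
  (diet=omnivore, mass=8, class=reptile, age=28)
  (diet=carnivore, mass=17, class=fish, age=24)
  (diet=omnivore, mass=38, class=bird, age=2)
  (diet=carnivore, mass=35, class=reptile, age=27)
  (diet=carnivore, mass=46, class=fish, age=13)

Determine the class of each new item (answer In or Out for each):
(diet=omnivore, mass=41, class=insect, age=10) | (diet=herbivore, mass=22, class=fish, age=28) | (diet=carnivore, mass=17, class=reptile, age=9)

Out, Out, In

'In' ⟺ mass ≤ 20 AND age ≤ 13.
(diet=omnivore, mass=41, class=insect, age=10): Out (mass = 41, age = 10).
(diet=herbivore, mass=22, class=fish, age=28): Out (mass = 22, age = 28).
(diet=carnivore, mass=17, class=reptile, age=9): In (mass = 17, age = 9).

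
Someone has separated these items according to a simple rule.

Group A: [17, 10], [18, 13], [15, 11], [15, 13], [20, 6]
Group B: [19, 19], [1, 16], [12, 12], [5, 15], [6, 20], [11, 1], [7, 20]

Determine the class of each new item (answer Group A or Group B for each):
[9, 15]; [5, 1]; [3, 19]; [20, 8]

Rule: first > second AND sum ≥ 17. This holds for each 'Group A' example and fails for each 'Group B' one.

Group B, Group B, Group B, Group A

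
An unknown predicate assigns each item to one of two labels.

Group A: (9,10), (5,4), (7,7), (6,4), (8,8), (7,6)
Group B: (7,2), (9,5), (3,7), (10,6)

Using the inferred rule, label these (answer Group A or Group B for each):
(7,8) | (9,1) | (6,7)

Group A, Group B, Group A

The common property of the 'Group A' items is: |first − second| ≤ 2. No 'Group B' item has it.
Group A: (7,8), since |7−8| = 1.
Group B: (9,1), since |9−1| = 8.
Group A: (6,7), since |6−7| = 1.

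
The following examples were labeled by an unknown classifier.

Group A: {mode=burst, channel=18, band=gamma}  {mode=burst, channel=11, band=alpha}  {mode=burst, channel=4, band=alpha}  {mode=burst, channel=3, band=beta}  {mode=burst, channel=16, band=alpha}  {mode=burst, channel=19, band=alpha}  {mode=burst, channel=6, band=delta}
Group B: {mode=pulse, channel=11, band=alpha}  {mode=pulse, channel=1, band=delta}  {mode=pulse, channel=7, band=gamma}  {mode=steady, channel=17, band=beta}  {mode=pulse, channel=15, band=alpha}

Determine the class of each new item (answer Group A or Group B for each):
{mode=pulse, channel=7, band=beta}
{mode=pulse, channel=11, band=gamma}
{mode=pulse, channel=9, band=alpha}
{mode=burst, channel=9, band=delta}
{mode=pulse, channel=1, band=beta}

Group B, Group B, Group B, Group A, Group B

The distinguishing property — mode is burst — holds for all the 'Group A' cases and none of the 'Group B' cases.
{mode=pulse, channel=7, band=beta} → mode is pulse → Group B.
{mode=pulse, channel=11, band=gamma} → mode is pulse → Group B.
{mode=pulse, channel=9, band=alpha} → mode is pulse → Group B.
{mode=burst, channel=9, band=delta} → mode is burst → Group A.
{mode=pulse, channel=1, band=beta} → mode is pulse → Group B.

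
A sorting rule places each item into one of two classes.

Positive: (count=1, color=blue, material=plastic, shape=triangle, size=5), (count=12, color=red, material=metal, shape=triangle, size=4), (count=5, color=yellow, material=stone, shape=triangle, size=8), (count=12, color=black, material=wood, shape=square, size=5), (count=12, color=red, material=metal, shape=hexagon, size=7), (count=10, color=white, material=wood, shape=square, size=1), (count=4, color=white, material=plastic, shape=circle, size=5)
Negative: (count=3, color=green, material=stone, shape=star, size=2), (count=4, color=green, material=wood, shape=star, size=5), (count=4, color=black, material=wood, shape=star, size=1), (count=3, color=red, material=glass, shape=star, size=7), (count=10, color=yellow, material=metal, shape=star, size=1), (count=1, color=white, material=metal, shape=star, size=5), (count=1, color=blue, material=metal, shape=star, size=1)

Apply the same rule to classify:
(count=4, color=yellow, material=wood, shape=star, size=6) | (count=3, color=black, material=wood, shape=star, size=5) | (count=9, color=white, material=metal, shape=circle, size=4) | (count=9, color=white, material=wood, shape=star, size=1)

The common property of the 'Positive' items is: shape is not star. No 'Negative' item has it.
(count=4, color=yellow, material=wood, shape=star, size=6): shape is star, lacks this property → Negative. (count=3, color=black, material=wood, shape=star, size=5): shape is star, lacks this property → Negative. (count=9, color=white, material=metal, shape=circle, size=4): shape is circle, matches → Positive. (count=9, color=white, material=wood, shape=star, size=1): shape is star, lacks this property → Negative.

Negative, Negative, Positive, Negative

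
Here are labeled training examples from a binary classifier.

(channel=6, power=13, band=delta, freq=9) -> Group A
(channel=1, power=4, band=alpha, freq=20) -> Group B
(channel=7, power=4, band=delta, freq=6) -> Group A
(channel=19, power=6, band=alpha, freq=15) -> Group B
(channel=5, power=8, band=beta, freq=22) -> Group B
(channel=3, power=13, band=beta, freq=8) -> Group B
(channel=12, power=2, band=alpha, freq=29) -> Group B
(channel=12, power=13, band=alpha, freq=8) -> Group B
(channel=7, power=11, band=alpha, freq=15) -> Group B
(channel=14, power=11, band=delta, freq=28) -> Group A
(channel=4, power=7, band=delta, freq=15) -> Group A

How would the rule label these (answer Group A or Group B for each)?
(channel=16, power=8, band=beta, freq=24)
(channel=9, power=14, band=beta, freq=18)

All 'Group A' examples share one property — band is delta — and every 'Group B' example lacks it.

Group B, Group B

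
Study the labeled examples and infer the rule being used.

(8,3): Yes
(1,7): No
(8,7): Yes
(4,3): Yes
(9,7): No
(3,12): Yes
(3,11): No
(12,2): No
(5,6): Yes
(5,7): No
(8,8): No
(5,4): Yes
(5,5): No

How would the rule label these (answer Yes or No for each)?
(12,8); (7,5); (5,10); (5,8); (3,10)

No, No, Yes, Yes, Yes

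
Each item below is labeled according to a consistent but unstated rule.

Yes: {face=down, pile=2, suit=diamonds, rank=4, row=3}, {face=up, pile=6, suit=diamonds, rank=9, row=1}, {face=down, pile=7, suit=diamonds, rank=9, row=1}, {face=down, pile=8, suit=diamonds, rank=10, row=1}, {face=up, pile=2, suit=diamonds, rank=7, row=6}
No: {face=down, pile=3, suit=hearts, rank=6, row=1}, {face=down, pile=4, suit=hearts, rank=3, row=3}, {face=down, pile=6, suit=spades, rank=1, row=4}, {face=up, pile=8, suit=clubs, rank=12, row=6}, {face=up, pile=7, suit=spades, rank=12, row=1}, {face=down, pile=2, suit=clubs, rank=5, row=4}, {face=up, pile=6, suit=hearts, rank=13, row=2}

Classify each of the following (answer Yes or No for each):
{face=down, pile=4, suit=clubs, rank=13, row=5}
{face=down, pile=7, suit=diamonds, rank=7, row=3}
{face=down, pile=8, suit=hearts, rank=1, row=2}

The distinguishing property — suit is diamonds — holds for all the 'Yes' cases and none of the 'No' cases.
{face=down, pile=4, suit=clubs, rank=13, row=5} — suit is clubs, hence No. {face=down, pile=7, suit=diamonds, rank=7, row=3} — suit is diamonds, hence Yes. {face=down, pile=8, suit=hearts, rank=1, row=2} — suit is hearts, hence No.

No, Yes, No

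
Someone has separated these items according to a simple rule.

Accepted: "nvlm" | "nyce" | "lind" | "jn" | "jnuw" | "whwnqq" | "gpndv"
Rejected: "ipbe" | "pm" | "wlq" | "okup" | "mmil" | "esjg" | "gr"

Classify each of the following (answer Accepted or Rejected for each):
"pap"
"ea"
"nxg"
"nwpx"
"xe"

The pattern is that an item is 'Accepted' exactly when: contains 'n'.

Rejected, Rejected, Accepted, Accepted, Rejected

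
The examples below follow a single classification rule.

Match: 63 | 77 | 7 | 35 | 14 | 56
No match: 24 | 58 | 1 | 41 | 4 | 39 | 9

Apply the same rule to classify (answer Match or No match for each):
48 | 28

No match, Match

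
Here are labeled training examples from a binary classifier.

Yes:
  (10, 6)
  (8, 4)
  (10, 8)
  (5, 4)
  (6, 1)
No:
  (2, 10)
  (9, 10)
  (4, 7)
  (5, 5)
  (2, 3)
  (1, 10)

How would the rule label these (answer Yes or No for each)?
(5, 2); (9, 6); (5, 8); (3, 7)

Yes, Yes, No, No

Rule: first > second. This holds for each 'Yes' example and fails for each 'No' one.
(5, 2) → 5 > 2 → Yes.
(9, 6) → 9 > 6 → Yes.
(5, 8) → 5 < 8 → No.
(3, 7) → 3 < 7 → No.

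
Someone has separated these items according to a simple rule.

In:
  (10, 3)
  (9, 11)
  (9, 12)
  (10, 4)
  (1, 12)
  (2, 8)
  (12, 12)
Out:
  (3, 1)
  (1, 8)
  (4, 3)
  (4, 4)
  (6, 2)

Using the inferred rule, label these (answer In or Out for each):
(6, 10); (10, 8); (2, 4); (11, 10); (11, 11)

The pattern is that an item is 'In' exactly when: sum ≥ 10.
(6, 10) — 6+10 = 16, hence In.
(10, 8) — 10+8 = 18, hence In.
(2, 4) — 2+4 = 6, hence Out.
(11, 10) — 11+10 = 21, hence In.
(11, 11) — 11+11 = 22, hence In.

In, In, Out, In, In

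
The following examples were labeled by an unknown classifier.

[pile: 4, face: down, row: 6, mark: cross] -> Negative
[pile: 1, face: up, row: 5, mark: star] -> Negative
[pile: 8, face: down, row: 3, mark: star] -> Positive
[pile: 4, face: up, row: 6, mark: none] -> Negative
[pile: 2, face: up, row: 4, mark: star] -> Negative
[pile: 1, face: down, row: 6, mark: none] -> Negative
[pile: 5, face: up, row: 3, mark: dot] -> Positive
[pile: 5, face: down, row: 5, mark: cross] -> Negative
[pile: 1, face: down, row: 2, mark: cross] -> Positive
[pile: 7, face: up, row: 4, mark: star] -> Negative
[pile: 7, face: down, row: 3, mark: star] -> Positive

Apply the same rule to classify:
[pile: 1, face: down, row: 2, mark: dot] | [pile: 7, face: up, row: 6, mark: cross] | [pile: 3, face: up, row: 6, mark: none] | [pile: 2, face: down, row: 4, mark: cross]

Positive, Negative, Negative, Negative

All 'Positive' examples share one property — row ≤ 3 — and every 'Negative' example lacks it.
[pile: 1, face: down, row: 2, mark: dot]: row = 2, fits → Positive.
[pile: 7, face: up, row: 6, mark: cross]: row = 6, fails the rule → Negative.
[pile: 3, face: up, row: 6, mark: none]: row = 6, fails the rule → Negative.
[pile: 2, face: down, row: 4, mark: cross]: row = 4, fails the rule → Negative.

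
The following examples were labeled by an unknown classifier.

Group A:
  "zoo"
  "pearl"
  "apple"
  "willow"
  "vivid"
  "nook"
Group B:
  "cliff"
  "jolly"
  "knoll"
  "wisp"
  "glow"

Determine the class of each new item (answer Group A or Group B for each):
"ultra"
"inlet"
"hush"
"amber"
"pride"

Group A, Group A, Group B, Group A, Group A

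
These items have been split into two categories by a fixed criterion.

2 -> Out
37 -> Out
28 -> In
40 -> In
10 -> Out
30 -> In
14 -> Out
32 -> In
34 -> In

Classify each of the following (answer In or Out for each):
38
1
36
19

In, Out, In, Out

The rule appears to be: even AND at least 28.
38 — 38 is even, 38 ≥ 28, hence In.
1 — 1 is odd, 1 < 28, hence Out.
36 — 36 is even, 36 ≥ 28, hence In.
19 — 19 is odd, 19 < 28, hence Out.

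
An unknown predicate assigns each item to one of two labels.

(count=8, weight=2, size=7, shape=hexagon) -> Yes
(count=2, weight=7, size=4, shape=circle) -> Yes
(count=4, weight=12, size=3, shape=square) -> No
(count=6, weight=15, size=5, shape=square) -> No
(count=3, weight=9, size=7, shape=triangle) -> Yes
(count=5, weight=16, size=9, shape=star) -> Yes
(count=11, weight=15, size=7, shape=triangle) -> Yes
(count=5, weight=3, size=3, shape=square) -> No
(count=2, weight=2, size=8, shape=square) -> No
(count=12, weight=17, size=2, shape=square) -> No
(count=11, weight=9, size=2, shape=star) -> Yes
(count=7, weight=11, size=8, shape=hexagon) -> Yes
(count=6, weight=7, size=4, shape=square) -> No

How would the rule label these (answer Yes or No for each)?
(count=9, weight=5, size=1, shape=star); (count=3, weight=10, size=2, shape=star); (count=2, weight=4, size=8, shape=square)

Yes, Yes, No

All 'Yes' examples share one property — shape is not square — and every 'No' example lacks it.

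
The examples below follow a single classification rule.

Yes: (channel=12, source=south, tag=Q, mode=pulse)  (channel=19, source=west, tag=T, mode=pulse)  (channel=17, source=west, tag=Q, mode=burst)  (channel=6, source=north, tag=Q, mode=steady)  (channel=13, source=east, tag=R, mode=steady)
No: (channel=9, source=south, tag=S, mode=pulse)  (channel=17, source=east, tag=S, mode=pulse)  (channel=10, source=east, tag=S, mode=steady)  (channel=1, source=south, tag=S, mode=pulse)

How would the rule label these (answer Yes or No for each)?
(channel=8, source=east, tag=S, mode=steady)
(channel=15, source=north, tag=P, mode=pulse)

The distinguishing property — tag is not S — holds for all the 'Yes' cases and none of the 'No' cases.

No, Yes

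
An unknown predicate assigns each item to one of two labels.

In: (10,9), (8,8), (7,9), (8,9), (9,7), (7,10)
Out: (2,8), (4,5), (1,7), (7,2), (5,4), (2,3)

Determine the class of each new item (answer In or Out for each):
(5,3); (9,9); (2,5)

Out, In, Out

The common property of the 'In' items is: sum ≥ 16. No 'Out' item has it.
(5,3) → 5+3 = 8 → Out. (9,9) → 9+9 = 18 → In. (2,5) → 2+5 = 7 → Out.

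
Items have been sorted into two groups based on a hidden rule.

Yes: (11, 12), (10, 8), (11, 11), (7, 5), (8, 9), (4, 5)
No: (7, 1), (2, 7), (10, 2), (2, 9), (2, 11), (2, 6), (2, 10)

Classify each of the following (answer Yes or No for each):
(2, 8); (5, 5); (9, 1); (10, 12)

The common property of the 'Yes' items is: min ≥ 4. No 'No' item has it.
(2, 8): min 2, doesn't qualify → No.
(5, 5): min 5, qualifies → Yes.
(9, 1): min 1, doesn't qualify → No.
(10, 12): min 10, qualifies → Yes.

No, Yes, No, Yes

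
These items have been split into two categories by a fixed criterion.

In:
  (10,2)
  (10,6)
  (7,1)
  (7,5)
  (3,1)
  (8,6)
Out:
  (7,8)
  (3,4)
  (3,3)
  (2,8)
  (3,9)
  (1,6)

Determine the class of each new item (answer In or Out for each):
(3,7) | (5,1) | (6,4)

Out, In, In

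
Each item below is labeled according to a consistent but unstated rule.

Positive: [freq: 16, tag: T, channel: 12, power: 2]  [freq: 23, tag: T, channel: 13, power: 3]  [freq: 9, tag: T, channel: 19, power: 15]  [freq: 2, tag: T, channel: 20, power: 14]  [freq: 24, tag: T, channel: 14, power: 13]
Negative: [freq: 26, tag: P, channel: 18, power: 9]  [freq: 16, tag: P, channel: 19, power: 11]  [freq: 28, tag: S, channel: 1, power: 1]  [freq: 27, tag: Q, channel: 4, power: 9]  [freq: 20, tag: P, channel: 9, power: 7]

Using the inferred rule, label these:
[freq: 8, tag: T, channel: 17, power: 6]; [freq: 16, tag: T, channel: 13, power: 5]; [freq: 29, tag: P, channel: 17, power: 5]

Positive, Positive, Negative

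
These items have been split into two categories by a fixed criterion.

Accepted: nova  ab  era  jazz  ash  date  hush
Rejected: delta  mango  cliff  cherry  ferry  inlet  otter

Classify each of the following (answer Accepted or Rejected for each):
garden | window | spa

Rejected, Rejected, Accepted

One predicate separates the groups cleanly: length ≤ 4.
Rejected: garden, since length 6. Rejected: window, since length 6. Accepted: spa, since length 3.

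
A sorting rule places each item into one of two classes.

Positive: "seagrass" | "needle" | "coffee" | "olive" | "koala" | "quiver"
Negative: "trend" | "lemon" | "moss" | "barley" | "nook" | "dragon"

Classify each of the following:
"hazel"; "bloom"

A rule that fits every label: has ≥ 3 vowels — true of each 'Positive' example, false of each 'Negative' one.
"hazel" → 2 vowels → Negative.
"bloom" → 2 vowels → Negative.

Negative, Negative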